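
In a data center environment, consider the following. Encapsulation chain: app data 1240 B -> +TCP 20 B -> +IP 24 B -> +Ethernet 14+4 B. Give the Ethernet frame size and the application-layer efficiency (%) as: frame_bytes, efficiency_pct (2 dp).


TCP segment = 1240 + 20 = 1260 B
IP packet = 1260 + 24 = 1284 B
Ethernet frame = 1284 + 14 + 4 = 1302 B
Efficiency = app / frame = 1240 / 1302 = 0.952381 = 95.2381% -> 95.24% (2 dp)

1302, 95.24


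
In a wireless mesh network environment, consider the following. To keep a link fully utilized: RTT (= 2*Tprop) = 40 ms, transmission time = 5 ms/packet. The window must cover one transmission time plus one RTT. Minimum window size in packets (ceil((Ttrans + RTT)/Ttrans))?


Given: Ttrans = 5 ms, RTT = 40 ms (= 2 * Tprop, Tprop = 20 ms)
Time until first ACK returns = Ttrans + RTT = 5 + 40 = 45 ms
Need W * Ttrans >= Ttrans + RTT  ->  W >= (Ttrans + RTT) / Ttrans
(Ttrans + RTT) / Ttrans = 45 / 5 = 9
W_min = ceil(9) = 9

9


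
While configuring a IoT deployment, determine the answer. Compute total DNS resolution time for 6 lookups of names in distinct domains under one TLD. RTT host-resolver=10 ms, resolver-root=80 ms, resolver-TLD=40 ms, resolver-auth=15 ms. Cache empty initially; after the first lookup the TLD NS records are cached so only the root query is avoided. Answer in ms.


Lookup 1 (cold cache): local + root + TLD + auth = 10 + 80 + 40 + 15 = 145 ms
Lookups 2..6 (TLD NS cached -> skip root; new domain -> still ask TLD and auth): local + TLD + auth = 10 + 40 + 15 = 65 ms each
Remaining 5 lookups: 5 * 65 = 325 ms
Total = 145 + 325 = 470 ms

470


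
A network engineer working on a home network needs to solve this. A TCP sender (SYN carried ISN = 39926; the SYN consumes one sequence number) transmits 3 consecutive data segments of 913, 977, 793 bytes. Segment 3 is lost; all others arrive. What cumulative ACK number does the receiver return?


SYN uses sequence number 39926; first data byte = ISN + 1 = 39927.
Segment 1: SEQ = 39927, len = 913 B, covers [39927, 40839]
Segment 2: SEQ = 40840, len = 977 B, covers [40840, 41816]
Segment 3: SEQ = 41817, len = 793 B, covers [41817, 42609] [LOST]
In-order data received: bytes [39927, 41816] (segments 1..2).
Segment 3 missing -> gap begins at byte 41817.
Cumulative ACK = next expected in-order byte = 39927 + 913 + 977 = 41817

41817


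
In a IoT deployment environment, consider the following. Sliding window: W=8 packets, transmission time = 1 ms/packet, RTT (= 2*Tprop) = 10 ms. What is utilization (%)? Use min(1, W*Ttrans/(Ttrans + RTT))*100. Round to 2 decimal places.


Given: W = 8, Ttrans = 1 ms, RTT = 10 ms (= 2 * Tprop, Tprop = 5 ms)
Cycle time = Ttrans + RTT = 1 + 10 = 11 ms (first packet sent until its ACK returns)
W * Ttrans = 8 * 1 = 8 ms of sending per cycle
W * Ttrans / (Ttrans + RTT) = 8 / 11 = 0.727273
U = min(1, 0.727273) = 0.727273
U% = 72.73%

72.73


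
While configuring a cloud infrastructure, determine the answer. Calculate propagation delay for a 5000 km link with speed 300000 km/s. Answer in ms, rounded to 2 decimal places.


Given: distance = 5000 km, speed = 300000 km/s
Delay = distance / speed = 5000 / 300000 seconds
Delay in ms = 5000 * 1000 / 300000
Delay = 16.6667 ms
Rounded to 2 dp = 16.67 ms

16.67


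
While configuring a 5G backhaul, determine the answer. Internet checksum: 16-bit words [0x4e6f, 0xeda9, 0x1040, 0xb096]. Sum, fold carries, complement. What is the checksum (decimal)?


Given words: [0x4e6f, 0xeda9, 0x1040, 0xb096]
Step 1: Sum all words
Raw sum = 20079 + 60841 + 4160 + 45206 = 130286
Step 2: Fold carry: (64750 + 1) = 64751
One's complement = ~64751 & 0xFFFF = 784

784


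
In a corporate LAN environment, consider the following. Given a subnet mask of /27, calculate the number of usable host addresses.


Given: subnet mask /27
Host bits = 32 - 27 = 5
Total addresses = 2^5 = 32
Usable hosts = 32 - 2 (network + broadcast) = 30

30


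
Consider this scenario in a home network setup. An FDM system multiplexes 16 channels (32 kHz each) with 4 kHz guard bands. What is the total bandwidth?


Given: 16 channels, 32 kHz each, guard = 4 kHz
Channel bandwidth = 16 * 32 = 512 kHz
Guard bands = 15 gaps * 4 kHz = 60 kHz
Total = 512 + 60 = 572 kHz

572


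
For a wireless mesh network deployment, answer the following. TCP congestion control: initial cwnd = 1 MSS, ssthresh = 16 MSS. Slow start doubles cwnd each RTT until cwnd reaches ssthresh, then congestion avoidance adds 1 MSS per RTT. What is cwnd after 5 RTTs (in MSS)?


RTT 0: cwnd = 1 MSS (initial)
RTT 1: cwnd = 2 MSS (slow start, doubled)
RTT 2: cwnd = 4 MSS (slow start, doubled)
RTT 3: cwnd = 8 MSS (slow start, doubled)
RTT 4: cwnd = 16 MSS (slow start, doubled)
RTT 5: cwnd = 17 MSS (congestion avoidance, +1)

17


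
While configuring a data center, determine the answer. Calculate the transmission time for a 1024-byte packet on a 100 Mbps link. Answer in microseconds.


Given: packet = 1024 bytes, bandwidth = 100 Mbps
Packet in bits = 1024 * 8 = 8192 bits
Bandwidth = 100 * 10^6 = 100000000 bps
Time = 8192 / 100000000 seconds
Time in us = 8192 * 10^6 / 100000000 = 81.92

81.92


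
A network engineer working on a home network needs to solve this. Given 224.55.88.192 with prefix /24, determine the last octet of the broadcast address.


Given: IP = 224.55.88.192, prefix = /24
Host bits = 32 - 24 = 8
Network last octet = 192 AND mask = 0
Host part size = 2^8 - 1 = 255
Broadcast last octet = 0 OR 255 = 255

255


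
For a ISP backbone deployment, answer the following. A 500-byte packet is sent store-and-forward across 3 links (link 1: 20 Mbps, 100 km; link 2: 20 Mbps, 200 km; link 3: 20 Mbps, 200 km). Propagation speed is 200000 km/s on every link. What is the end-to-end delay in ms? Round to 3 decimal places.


Packet = 500 bytes = 4000 bits. Store-and-forward: sum (t_trans + t_prop) per link.
Link 1: t_trans = 4000/(20*10^6) s = 0.2000 ms; t_prop = 100/200000 s = 0.5000 ms; subtotal = 0.7000 ms
Link 2: t_trans = 4000/(20*10^6) s = 0.2000 ms; t_prop = 200/200000 s = 1.0000 ms; subtotal = 1.2000 ms
Link 3: t_trans = 4000/(20*10^6) s = 0.2000 ms; t_prop = 200/200000 s = 1.0000 ms; subtotal = 1.2000 ms
End-to-end = 0.7000 + 1.2000 + 1.2000 = 3.1000 ms -> 3.100 ms (3 dp)

3.100


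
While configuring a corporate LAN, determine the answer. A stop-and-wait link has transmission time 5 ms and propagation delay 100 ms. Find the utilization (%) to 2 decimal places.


Given: Ttrans = 5 ms, Tprop = 100 ms
RTT = 2 * Tprop = 2 * 100 = 200 ms
U = Ttrans / (Ttrans + RTT)
U = 5 / (5 + 200)
U = 5 / 205 = 0.02439
U% = 2.44%

2.44


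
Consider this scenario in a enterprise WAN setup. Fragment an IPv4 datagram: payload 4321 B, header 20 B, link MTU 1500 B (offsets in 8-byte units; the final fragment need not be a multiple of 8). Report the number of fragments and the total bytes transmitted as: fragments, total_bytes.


Max data per non-final fragment = floor((MTU - header)/8)*8 = floor((1500 - 20)/8)*8 = floor(1480/8)*8 = 1480 B
Final fragment needs no 8-byte alignment: it can carry up to MTU - header = 1480 B
Non-final fragments needed = ceil((payload - 1480) / 1480) = ceil(2841/1480) = ceil(1.9196) = 2
Number of fragments = 2 + 1 = 3
Fragment sizes (data): 2 * 1480 B + 1361 B (last, 1361 <= 1480 OK)
Total bytes sent = payload + n_frags * header = 4321 + 3*20 = 4321 + 60 = 4381 B

3, 4381


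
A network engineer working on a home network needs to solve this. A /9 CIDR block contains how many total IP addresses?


Given: CIDR prefix /9
Host bits = 32 - 9 = 23
Total addresses = 2^23 = 8388608

8388608


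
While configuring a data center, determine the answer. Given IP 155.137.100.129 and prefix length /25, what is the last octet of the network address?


Given: IP = 155.137.100.129, prefix = /25
Subnet mask = 255.255.255.128
Last octet of IP: 129
Last octet of mask: 128
Network last octet = 129 AND 128 = 128

128


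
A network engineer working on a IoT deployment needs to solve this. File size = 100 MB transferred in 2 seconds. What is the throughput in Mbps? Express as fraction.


Given: file = 100 MB, time = 2 s
File in Mb = 100 * 8 = 800 Mb
Throughput = 800 / 2 Mbps
Throughput = 400 Mbps

400


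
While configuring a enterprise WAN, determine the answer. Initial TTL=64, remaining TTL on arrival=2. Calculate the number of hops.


Given: initial TTL = 64, received TTL = 2
Hops = initial TTL - received TTL
Hops = 64 - 2 = 62

62


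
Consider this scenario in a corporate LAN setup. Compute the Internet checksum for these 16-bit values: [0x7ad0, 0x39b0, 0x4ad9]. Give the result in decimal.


Given words: [0x7ad0, 0x39b0, 0x4ad9]
Step 1: Sum all words
Raw sum = 31440 + 14768 + 19161 = 65369
One's complement = ~65369 & 0xFFFF = 166

166


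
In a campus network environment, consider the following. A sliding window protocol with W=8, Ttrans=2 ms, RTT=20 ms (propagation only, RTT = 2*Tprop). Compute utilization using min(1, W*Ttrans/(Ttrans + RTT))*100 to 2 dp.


Given: W = 8, Ttrans = 2 ms, RTT = 20 ms (= 2 * Tprop, Tprop = 10 ms)
Cycle time = Ttrans + RTT = 2 + 20 = 22 ms (first packet sent until its ACK returns)
W * Ttrans = 8 * 2 = 16 ms of sending per cycle
W * Ttrans / (Ttrans + RTT) = 16 / 22 = 0.727273
U = min(1, 0.727273) = 0.727273
U% = 72.73%

72.73


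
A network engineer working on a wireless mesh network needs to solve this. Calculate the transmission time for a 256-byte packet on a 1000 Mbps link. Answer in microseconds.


Given: packet = 256 bytes, bandwidth = 1000 Mbps
Packet in bits = 256 * 8 = 2048 bits
Bandwidth = 1000 * 10^6 = 1000000000 bps
Time = 2048 / 1000000000 seconds
Time in us = 2048 * 10^6 / 1000000000 = 2.048

2.048


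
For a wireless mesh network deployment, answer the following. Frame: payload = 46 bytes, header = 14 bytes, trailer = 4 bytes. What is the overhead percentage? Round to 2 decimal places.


Given: payload = 46 B, header = 14 B, trailer = 4 B
Overhead bytes = header + trailer = 14 + 4 = 18
Total frame = payload + overhead = 46 + 18 = 64
Overhead % = 18 / 64 * 100 = 28.1250% -> 28.13% (2 dp)

28.13


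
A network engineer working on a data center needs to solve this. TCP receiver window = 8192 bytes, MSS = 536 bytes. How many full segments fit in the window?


Given: RWND = 8192 bytes, MSS = 536 bytes
Full segments = floor(RWND / MSS)
Full segments = floor(8192 / 536)
Full segments = floor(15.2836) = 15

15


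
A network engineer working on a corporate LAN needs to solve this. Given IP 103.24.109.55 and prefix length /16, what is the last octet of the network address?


Given: IP = 103.24.109.55, prefix = /16
Subnet mask = 255.255.0.0
Last octet of IP: 55
Last octet of mask: 0
Network last octet = 55 AND 0 = 0

0


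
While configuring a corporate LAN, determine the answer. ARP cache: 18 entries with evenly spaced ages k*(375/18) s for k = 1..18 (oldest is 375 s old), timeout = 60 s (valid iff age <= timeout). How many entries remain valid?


Ages are k * 375/18 s for k = 1..18 (spacing = 20.8333 s).
Entry k is valid iff k * 375/18 <= 60 iff k <= 18 * 60 / 375 = 2.8800
n_valid = floor(2.8800) = 2
(n_stale = 18 - 2 = 16)

2


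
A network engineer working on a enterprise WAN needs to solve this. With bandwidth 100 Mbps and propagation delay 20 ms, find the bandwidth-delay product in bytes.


Given: bandwidth = 100 Mbps, delay = 20 ms
BDP in bits = 100 * 10^6 * 20 / 1000
BDP in bits = 2000000
BDP in bytes = 2000000 / 8 = 250000

250000


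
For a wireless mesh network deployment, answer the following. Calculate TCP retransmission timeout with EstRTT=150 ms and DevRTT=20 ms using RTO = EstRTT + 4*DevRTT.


Given: EstRTT = 150 ms, DevRTT = 20 ms
Timeout = EstRTT + 4 * DevRTT
4 * DevRTT = 4 * 20 = 80
Timeout = 150 + 80 = 230 ms

230


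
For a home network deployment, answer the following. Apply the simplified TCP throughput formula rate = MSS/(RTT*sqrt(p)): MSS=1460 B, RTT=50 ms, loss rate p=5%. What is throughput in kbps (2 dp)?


Given: MSS = 1460 bytes, RTT = 50 ms, loss = 5%
RTT in seconds = 50 / 1000 = 0.05
Loss rate = 5% = 0.05
sqrt(loss) = sqrt(0.05) = 0.223606797750
Throughput (bytes/s) = 1460 / (0.05 * 0.223606797750) = 130586.3699
Throughput (kbps) = 130586.3699 * 8 / 1000 = 1044.690959 -> 1044.69 kbps (2 dp)

1044.69


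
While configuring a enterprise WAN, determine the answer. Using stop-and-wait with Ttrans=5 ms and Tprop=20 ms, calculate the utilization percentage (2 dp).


Given: Ttrans = 5 ms, Tprop = 20 ms
RTT = 2 * Tprop = 2 * 20 = 40 ms
U = Ttrans / (Ttrans + RTT)
U = 5 / (5 + 40)
U = 5 / 45 = 0.111111
U% = 11.11%

11.11


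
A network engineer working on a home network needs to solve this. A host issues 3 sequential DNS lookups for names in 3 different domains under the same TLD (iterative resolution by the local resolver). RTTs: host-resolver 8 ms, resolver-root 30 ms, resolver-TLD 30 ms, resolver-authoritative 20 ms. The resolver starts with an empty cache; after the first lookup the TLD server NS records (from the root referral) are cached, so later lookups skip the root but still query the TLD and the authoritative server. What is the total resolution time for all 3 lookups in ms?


Lookup 1 (cold cache): local + root + TLD + auth = 8 + 30 + 30 + 20 = 88 ms
Lookups 2..3 (TLD NS cached -> skip root; new domain -> still ask TLD and auth): local + TLD + auth = 8 + 30 + 20 = 58 ms each
Remaining 2 lookups: 2 * 58 = 116 ms
Total = 88 + 116 = 204 ms

204


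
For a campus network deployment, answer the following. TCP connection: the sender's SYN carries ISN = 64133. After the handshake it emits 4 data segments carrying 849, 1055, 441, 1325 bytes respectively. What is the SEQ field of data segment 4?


The SYN occupies sequence number ISN = 64133, so the first data byte is ISN + 1 = 64134.
SEQ of data segment i = (ISN + 1) + sum of payload sizes of segments 1..i-1.
Segment 1: SEQ = 64134, payload = 849 bytes
Segment 2: SEQ = 64983, payload = 1055 bytes
Segment 3: SEQ = 66038, payload = 441 bytes
Segment 4: SEQ = 66479, payload = 1325 bytes
SEQ of segment 4 = 64134 + 849 + 1055 + 441 = 66479

66479


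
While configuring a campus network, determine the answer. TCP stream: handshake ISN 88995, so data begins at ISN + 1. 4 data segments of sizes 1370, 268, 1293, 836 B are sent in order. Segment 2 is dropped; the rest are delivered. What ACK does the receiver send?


SYN uses sequence number 88995; first data byte = ISN + 1 = 88996.
Segment 1: SEQ = 88996, len = 1370 B, covers [88996, 90365]
Segment 2: SEQ = 90366, len = 268 B, covers [90366, 90633] [LOST]
Segment 3: SEQ = 90634, len = 1293 B, covers [90634, 91926]
Segment 4: SEQ = 91927, len = 836 B, covers [91927, 92762]
In-order data received: bytes [88996, 90365] (segments 1..1).
Segment 2 missing -> gap begins at byte 90366; later segments buffered out of order.
Cumulative ACK = next expected in-order byte = 88996 + 1370 = 90366

90366


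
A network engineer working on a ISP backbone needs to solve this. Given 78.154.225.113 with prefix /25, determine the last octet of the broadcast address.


Given: IP = 78.154.225.113, prefix = /25
Host bits = 32 - 25 = 7
Network last octet = 113 AND mask = 0
Host part size = 2^7 - 1 = 127
Broadcast last octet = 0 OR 127 = 127

127


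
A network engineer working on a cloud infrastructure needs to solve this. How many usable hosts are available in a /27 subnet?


Given: subnet mask /27
Host bits = 32 - 27 = 5
Total addresses = 2^5 = 32
Usable hosts = 32 - 2 (network + broadcast) = 30

30


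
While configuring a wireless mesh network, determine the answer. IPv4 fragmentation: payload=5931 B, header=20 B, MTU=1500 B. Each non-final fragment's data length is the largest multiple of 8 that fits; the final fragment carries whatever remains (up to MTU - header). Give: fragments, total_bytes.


Max data per non-final fragment = floor((MTU - header)/8)*8 = floor((1500 - 20)/8)*8 = floor(1480/8)*8 = 1480 B
Final fragment needs no 8-byte alignment: it can carry up to MTU - header = 1480 B
Non-final fragments needed = ceil((payload - 1480) / 1480) = ceil(4451/1480) = ceil(3.0074) = 4
Number of fragments = 4 + 1 = 5
Fragment sizes (data): 4 * 1480 B + 11 B (last, 11 <= 1480 OK)
Total bytes sent = payload + n_frags * header = 5931 + 5*20 = 5931 + 100 = 6031 B

5, 6031


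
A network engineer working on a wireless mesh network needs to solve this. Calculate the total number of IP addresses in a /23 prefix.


Given: CIDR prefix /23
Host bits = 32 - 23 = 9
Total addresses = 2^9 = 512

512


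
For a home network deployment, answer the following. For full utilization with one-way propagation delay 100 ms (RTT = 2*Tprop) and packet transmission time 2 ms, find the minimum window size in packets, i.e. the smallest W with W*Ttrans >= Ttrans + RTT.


Given: Ttrans = 2 ms, RTT = 200 ms (= 2 * Tprop, Tprop = 100 ms)
Time until first ACK returns = Ttrans + RTT = 2 + 200 = 202 ms
Need W * Ttrans >= Ttrans + RTT  ->  W >= (Ttrans + RTT) / Ttrans
(Ttrans + RTT) / Ttrans = 202 / 2 = 101
W_min = ceil(101) = 101

101


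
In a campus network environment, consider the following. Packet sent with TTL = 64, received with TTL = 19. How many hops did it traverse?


Given: initial TTL = 64, received TTL = 19
Hops = initial TTL - received TTL
Hops = 64 - 19 = 45

45


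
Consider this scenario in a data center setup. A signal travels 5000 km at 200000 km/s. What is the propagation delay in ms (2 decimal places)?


Given: distance = 5000 km, speed = 200000 km/s
Delay = distance / speed = 5000 / 200000 seconds
Delay in ms = 5000 * 1000 / 200000
Delay = 25.0000 ms
Rounded to 2 dp = 25.00 ms

25.00


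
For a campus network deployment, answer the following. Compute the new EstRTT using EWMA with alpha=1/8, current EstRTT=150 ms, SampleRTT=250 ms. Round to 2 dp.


Given: EstRTT = 150 ms, SampleRTT = 250 ms, alpha = 1/8
New EstRTT = (1 - alpha) * EstRTT + alpha * SampleRTT
(7/8) * 150 = 131.25
(1/8) * 250 = 31.25
New EstRTT = 131.25 + 31.25 = 162.5 ms -> 162.50 ms (2 dp)

162.50


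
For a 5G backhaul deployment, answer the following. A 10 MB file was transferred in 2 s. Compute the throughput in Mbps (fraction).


Given: file = 10 MB, time = 2 s
File in Mb = 10 * 8 = 80 Mb
Throughput = 80 / 2 Mbps
Throughput = 40 Mbps

40


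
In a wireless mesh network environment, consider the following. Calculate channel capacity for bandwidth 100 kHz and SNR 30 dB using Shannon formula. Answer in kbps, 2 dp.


Given: B = 100 kHz, SNR = 30 dB
SNR linear = 10^(30/10) = 1000
1 + SNR = 1001
log2(1001) = 9.9672262588
C = 100 * 1000 * 9.9672262588 = 996722.6259 bps
C = 996.722626 kbps -> 996.72 kbps (2 dp)

996.72


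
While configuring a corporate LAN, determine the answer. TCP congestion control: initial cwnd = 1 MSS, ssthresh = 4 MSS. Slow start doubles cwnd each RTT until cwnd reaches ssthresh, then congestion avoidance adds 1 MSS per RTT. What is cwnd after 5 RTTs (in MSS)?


RTT 0: cwnd = 1 MSS (initial)
RTT 1: cwnd = 2 MSS (slow start, doubled)
RTT 2: cwnd = 4 MSS (slow start, doubled)
RTT 3: cwnd = 5 MSS (congestion avoidance, +1)
RTT 4: cwnd = 6 MSS (congestion avoidance, +1)
RTT 5: cwnd = 7 MSS (congestion avoidance, +1)

7


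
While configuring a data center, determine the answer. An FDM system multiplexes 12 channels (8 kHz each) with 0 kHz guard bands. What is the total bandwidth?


Given: 12 channels, 8 kHz each, guard = 0 kHz
Channel bandwidth = 12 * 8 = 96 kHz
Guard bands = 11 gaps * 0 kHz = 0 kHz
Total = 96 + 0 = 96 kHz

96


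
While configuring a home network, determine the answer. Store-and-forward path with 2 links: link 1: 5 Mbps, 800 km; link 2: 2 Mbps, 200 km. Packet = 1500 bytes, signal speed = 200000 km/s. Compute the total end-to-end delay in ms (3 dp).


Packet = 1500 bytes = 12000 bits. Store-and-forward: sum (t_trans + t_prop) per link.
Link 1: t_trans = 12000/(5*10^6) s = 2.4000 ms; t_prop = 800/200000 s = 4.0000 ms; subtotal = 6.4000 ms
Link 2: t_trans = 12000/(2*10^6) s = 6.0000 ms; t_prop = 200/200000 s = 1.0000 ms; subtotal = 7.0000 ms
End-to-end = 6.4000 + 7.0000 = 13.4000 ms -> 13.400 ms (3 dp)

13.400


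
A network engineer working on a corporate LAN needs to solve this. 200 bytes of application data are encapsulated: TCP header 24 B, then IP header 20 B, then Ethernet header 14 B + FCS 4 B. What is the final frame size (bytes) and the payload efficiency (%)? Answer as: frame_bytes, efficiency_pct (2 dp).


TCP segment = 200 + 24 = 224 B
IP packet = 224 + 20 = 244 B
Ethernet frame = 244 + 14 + 4 = 262 B
Efficiency = app / frame = 200 / 262 = 0.763359 = 76.3359% -> 76.34% (2 dp)

262, 76.34


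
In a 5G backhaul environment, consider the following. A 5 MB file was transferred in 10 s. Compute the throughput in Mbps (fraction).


Given: file = 5 MB, time = 10 s
File in Mb = 5 * 8 = 40 Mb
Throughput = 40 / 10 Mbps
Throughput = 4 Mbps

4


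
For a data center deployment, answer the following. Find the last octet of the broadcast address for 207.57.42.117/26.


Given: IP = 207.57.42.117, prefix = /26
Host bits = 32 - 26 = 6
Network last octet = 117 AND mask = 64
Host part size = 2^6 - 1 = 63
Broadcast last octet = 64 OR 63 = 127

127


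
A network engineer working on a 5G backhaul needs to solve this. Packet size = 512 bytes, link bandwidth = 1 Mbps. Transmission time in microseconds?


Given: packet = 512 bytes, bandwidth = 1 Mbps
Packet in bits = 512 * 8 = 4096 bits
Bandwidth = 1 * 10^6 = 1000000 bps
Time = 4096 / 1000000 seconds
Time in us = 4096 * 10^6 / 1000000 = 4096

4096


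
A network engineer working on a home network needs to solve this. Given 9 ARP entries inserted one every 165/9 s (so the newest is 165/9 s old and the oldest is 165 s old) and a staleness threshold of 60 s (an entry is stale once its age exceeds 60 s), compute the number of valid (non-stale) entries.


Ages are k * 165/9 s for k = 1..9 (spacing = 18.3333 s).
Entry k is valid iff k * 165/9 <= 60 iff k <= 9 * 60 / 165 = 3.2727
n_valid = floor(3.2727) = 3
(n_stale = 9 - 3 = 6)

3


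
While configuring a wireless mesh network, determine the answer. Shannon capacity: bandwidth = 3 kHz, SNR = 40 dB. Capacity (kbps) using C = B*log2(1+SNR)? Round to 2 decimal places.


Given: B = 3 kHz, SNR = 40 dB
SNR linear = 10^(40/10) = 10000
1 + SNR = 10001
log2(10001) = 13.2878566418
C = 3 * 1000 * 13.2878566418 = 39863.5699 bps
C = 39.863570 kbps -> 39.86 kbps (2 dp)

39.86


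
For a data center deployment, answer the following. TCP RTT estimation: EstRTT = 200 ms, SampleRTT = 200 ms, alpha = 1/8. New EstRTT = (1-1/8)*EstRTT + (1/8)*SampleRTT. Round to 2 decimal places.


Given: EstRTT = 200 ms, SampleRTT = 200 ms, alpha = 1/8
New EstRTT = (1 - alpha) * EstRTT + alpha * SampleRTT
(7/8) * 200 = 175
(1/8) * 200 = 25
New EstRTT = 175 + 25 = 200 ms -> 200.00 ms (2 dp)

200.00


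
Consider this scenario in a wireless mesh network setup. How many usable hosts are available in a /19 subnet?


Given: subnet mask /19
Host bits = 32 - 19 = 13
Total addresses = 2^13 = 8192
Usable hosts = 8192 - 2 (network + broadcast) = 8190

8190


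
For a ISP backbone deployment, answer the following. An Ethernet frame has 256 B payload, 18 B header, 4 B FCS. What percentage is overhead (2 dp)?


Given: payload = 256 B, header = 18 B, trailer = 4 B
Overhead bytes = header + trailer = 18 + 4 = 22
Total frame = payload + overhead = 256 + 22 = 278
Overhead % = 22 / 278 * 100 = 7.9137% -> 7.91% (2 dp)

7.91


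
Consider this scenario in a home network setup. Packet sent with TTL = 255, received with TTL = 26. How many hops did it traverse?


Given: initial TTL = 255, received TTL = 26
Hops = initial TTL - received TTL
Hops = 255 - 26 = 229

229


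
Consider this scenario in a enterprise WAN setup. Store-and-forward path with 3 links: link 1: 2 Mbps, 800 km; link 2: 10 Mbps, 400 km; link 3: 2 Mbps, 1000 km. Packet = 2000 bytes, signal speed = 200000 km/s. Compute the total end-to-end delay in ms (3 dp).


Packet = 2000 bytes = 16000 bits. Store-and-forward: sum (t_trans + t_prop) per link.
Link 1: t_trans = 16000/(2*10^6) s = 8.0000 ms; t_prop = 800/200000 s = 4.0000 ms; subtotal = 12.0000 ms
Link 2: t_trans = 16000/(10*10^6) s = 1.6000 ms; t_prop = 400/200000 s = 2.0000 ms; subtotal = 3.6000 ms
Link 3: t_trans = 16000/(2*10^6) s = 8.0000 ms; t_prop = 1000/200000 s = 5.0000 ms; subtotal = 13.0000 ms
End-to-end = 12.0000 + 3.6000 + 13.0000 = 28.6000 ms -> 28.600 ms (3 dp)

28.600


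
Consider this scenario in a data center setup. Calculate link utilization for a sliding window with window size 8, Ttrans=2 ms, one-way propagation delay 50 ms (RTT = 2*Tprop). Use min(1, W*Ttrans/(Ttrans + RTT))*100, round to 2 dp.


Given: W = 8, Ttrans = 2 ms, RTT = 100 ms (= 2 * Tprop, Tprop = 50 ms)
Cycle time = Ttrans + RTT = 2 + 100 = 102 ms (first packet sent until its ACK returns)
W * Ttrans = 8 * 2 = 16 ms of sending per cycle
W * Ttrans / (Ttrans + RTT) = 16 / 102 = 0.156863
U = min(1, 0.156863) = 0.156863
U% = 15.69%

15.69


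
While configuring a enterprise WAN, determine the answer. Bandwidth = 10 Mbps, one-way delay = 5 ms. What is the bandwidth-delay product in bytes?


Given: bandwidth = 10 Mbps, delay = 5 ms
BDP in bits = 10 * 10^6 * 5 / 1000
BDP in bits = 50000
BDP in bytes = 50000 / 8 = 6250

6250


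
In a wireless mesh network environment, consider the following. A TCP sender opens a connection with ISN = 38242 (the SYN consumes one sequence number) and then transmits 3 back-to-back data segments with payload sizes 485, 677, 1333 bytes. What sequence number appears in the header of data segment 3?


The SYN occupies sequence number ISN = 38242, so the first data byte is ISN + 1 = 38243.
SEQ of data segment i = (ISN + 1) + sum of payload sizes of segments 1..i-1.
Segment 1: SEQ = 38243, payload = 485 bytes
Segment 2: SEQ = 38728, payload = 677 bytes
Segment 3: SEQ = 39405, payload = 1333 bytes
SEQ of segment 3 = 38243 + 485 + 677 = 39405

39405


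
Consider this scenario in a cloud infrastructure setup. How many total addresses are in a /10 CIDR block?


Given: CIDR prefix /10
Host bits = 32 - 10 = 22
Total addresses = 2^22 = 4194304

4194304


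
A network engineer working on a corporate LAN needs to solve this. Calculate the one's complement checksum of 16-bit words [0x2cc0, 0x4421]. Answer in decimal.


Given words: [0x2cc0, 0x4421]
Step 1: Sum all words
Raw sum = 11456 + 17441 = 28897
One's complement = ~28897 & 0xFFFF = 36638

36638


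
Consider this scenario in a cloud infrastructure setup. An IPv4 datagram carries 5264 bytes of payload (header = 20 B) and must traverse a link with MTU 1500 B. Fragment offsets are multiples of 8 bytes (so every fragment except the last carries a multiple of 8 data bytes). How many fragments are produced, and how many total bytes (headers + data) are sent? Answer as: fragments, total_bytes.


Max data per non-final fragment = floor((MTU - header)/8)*8 = floor((1500 - 20)/8)*8 = floor(1480/8)*8 = 1480 B
Final fragment needs no 8-byte alignment: it can carry up to MTU - header = 1480 B
Non-final fragments needed = ceil((payload - 1480) / 1480) = ceil(3784/1480) = ceil(2.5568) = 3
Number of fragments = 3 + 1 = 4
Fragment sizes (data): 3 * 1480 B + 824 B (last, 824 <= 1480 OK)
Total bytes sent = payload + n_frags * header = 5264 + 4*20 = 5264 + 80 = 5344 B

4, 5344


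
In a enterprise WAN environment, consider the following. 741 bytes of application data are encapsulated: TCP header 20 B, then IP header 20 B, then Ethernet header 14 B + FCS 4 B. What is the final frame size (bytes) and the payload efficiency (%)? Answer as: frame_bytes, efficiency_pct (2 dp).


TCP segment = 741 + 20 = 761 B
IP packet = 761 + 20 = 781 B
Ethernet frame = 781 + 14 + 4 = 799 B
Efficiency = app / frame = 741 / 799 = 0.927409 = 92.7409% -> 92.74% (2 dp)

799, 92.74


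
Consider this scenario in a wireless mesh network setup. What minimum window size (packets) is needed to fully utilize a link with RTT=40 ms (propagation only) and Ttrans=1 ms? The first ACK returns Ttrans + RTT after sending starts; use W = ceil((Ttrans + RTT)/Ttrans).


Given: Ttrans = 1 ms, RTT = 40 ms (= 2 * Tprop, Tprop = 20 ms)
Time until first ACK returns = Ttrans + RTT = 1 + 40 = 41 ms
Need W * Ttrans >= Ttrans + RTT  ->  W >= (Ttrans + RTT) / Ttrans
(Ttrans + RTT) / Ttrans = 41 / 1 = 41
W_min = ceil(41) = 41

41


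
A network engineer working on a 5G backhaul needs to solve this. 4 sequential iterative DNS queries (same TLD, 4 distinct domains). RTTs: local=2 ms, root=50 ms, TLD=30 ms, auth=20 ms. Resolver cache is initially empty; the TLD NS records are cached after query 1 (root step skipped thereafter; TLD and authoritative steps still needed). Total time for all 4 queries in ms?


Lookup 1 (cold cache): local + root + TLD + auth = 2 + 50 + 30 + 20 = 102 ms
Lookups 2..4 (TLD NS cached -> skip root; new domain -> still ask TLD and auth): local + TLD + auth = 2 + 30 + 20 = 52 ms each
Remaining 3 lookups: 3 * 52 = 156 ms
Total = 102 + 156 = 258 ms

258


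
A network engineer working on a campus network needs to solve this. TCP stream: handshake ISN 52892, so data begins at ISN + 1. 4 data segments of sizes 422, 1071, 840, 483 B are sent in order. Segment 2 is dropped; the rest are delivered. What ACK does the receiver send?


SYN uses sequence number 52892; first data byte = ISN + 1 = 52893.
Segment 1: SEQ = 52893, len = 422 B, covers [52893, 53314]
Segment 2: SEQ = 53315, len = 1071 B, covers [53315, 54385] [LOST]
Segment 3: SEQ = 54386, len = 840 B, covers [54386, 55225]
Segment 4: SEQ = 55226, len = 483 B, covers [55226, 55708]
In-order data received: bytes [52893, 53314] (segments 1..1).
Segment 2 missing -> gap begins at byte 53315; later segments buffered out of order.
Cumulative ACK = next expected in-order byte = 52893 + 422 = 53315

53315


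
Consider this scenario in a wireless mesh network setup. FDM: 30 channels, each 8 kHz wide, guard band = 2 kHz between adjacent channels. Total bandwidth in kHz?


Given: 30 channels, 8 kHz each, guard = 2 kHz
Channel bandwidth = 30 * 8 = 240 kHz
Guard bands = 29 gaps * 2 kHz = 58 kHz
Total = 240 + 58 = 298 kHz

298


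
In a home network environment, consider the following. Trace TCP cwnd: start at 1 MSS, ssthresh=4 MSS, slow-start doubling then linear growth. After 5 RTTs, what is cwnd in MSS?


RTT 0: cwnd = 1 MSS (initial)
RTT 1: cwnd = 2 MSS (slow start, doubled)
RTT 2: cwnd = 4 MSS (slow start, doubled)
RTT 3: cwnd = 5 MSS (congestion avoidance, +1)
RTT 4: cwnd = 6 MSS (congestion avoidance, +1)
RTT 5: cwnd = 7 MSS (congestion avoidance, +1)

7


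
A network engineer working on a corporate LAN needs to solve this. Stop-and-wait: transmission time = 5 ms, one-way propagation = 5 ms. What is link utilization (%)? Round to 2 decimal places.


Given: Ttrans = 5 ms, Tprop = 5 ms
RTT = 2 * Tprop = 2 * 5 = 10 ms
U = Ttrans / (Ttrans + RTT)
U = 5 / (5 + 10)
U = 5 / 15 = 0.333333
U% = 33.33%

33.33


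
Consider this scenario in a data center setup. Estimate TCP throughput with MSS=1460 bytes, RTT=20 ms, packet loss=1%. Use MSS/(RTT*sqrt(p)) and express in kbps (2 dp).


Given: MSS = 1460 bytes, RTT = 20 ms, loss = 1%
RTT in seconds = 20 / 1000 = 0.02
Loss rate = 1% = 0.01
sqrt(loss) = sqrt(0.01) = 0.1
Throughput (bytes/s) = 1460 / (0.02 * 0.1) = 730000.0000
Throughput (kbps) = 730000.0000 * 8 / 1000 = 5840.000000 -> 5840.00 kbps (2 dp)

5840.00


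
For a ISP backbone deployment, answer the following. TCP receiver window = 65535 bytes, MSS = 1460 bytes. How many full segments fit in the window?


Given: RWND = 65535 bytes, MSS = 1460 bytes
Full segments = floor(RWND / MSS)
Full segments = floor(65535 / 1460)
Full segments = floor(44.887) = 44

44


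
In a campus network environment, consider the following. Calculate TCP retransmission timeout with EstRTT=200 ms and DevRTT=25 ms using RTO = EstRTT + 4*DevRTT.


Given: EstRTT = 200 ms, DevRTT = 25 ms
Timeout = EstRTT + 4 * DevRTT
4 * DevRTT = 4 * 25 = 100
Timeout = 200 + 100 = 300 ms

300


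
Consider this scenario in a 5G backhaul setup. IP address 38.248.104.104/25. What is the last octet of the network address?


Given: IP = 38.248.104.104, prefix = /25
Subnet mask = 255.255.255.128
Last octet of IP: 104
Last octet of mask: 128
Network last octet = 104 AND 128 = 0

0


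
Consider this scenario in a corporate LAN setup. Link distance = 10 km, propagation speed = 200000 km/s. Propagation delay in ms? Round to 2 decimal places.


Given: distance = 10 km, speed = 200000 km/s
Delay = distance / speed = 10 / 200000 seconds
Delay in ms = 10 * 1000 / 200000
Delay = 0.0500 ms
Rounded to 2 dp = 0.05 ms

0.05


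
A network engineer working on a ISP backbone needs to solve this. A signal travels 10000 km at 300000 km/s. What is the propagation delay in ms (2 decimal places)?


Given: distance = 10000 km, speed = 300000 km/s
Delay = distance / speed = 10000 / 300000 seconds
Delay in ms = 10000 * 1000 / 300000
Delay = 33.3333 ms
Rounded to 2 dp = 33.33 ms

33.33


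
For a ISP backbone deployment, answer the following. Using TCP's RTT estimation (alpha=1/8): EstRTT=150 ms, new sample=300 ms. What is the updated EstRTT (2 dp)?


Given: EstRTT = 150 ms, SampleRTT = 300 ms, alpha = 1/8
New EstRTT = (1 - alpha) * EstRTT + alpha * SampleRTT
(7/8) * 150 = 131.25
(1/8) * 300 = 37.5
New EstRTT = 131.25 + 37.5 = 168.75 ms -> 168.75 ms (2 dp)

168.75


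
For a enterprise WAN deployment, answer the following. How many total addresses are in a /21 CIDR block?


Given: CIDR prefix /21
Host bits = 32 - 21 = 11
Total addresses = 2^11 = 2048

2048


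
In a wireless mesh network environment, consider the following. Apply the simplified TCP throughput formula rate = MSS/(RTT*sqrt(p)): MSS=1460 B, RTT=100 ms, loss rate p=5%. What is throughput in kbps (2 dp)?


Given: MSS = 1460 bytes, RTT = 100 ms, loss = 5%
RTT in seconds = 100 / 1000 = 0.1
Loss rate = 5% = 0.05
sqrt(loss) = sqrt(0.05) = 0.223606797750
Throughput (bytes/s) = 1460 / (0.1 * 0.223606797750) = 65293.1849
Throughput (kbps) = 65293.1849 * 8 / 1000 = 522.345480 -> 522.35 kbps (2 dp)

522.35


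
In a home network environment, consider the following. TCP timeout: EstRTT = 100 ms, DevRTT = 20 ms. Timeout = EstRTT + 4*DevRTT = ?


Given: EstRTT = 100 ms, DevRTT = 20 ms
Timeout = EstRTT + 4 * DevRTT
4 * DevRTT = 4 * 20 = 80
Timeout = 100 + 80 = 180 ms

180


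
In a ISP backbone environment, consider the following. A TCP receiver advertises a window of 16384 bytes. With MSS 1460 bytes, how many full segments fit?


Given: RWND = 16384 bytes, MSS = 1460 bytes
Full segments = floor(RWND / MSS)
Full segments = floor(16384 / 1460)
Full segments = floor(11.2219) = 11

11


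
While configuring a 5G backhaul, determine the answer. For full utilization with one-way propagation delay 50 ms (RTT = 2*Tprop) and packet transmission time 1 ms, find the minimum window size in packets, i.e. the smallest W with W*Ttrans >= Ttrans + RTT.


Given: Ttrans = 1 ms, RTT = 100 ms (= 2 * Tprop, Tprop = 50 ms)
Time until first ACK returns = Ttrans + RTT = 1 + 100 = 101 ms
Need W * Ttrans >= Ttrans + RTT  ->  W >= (Ttrans + RTT) / Ttrans
(Ttrans + RTT) / Ttrans = 101 / 1 = 101
W_min = ceil(101) = 101

101


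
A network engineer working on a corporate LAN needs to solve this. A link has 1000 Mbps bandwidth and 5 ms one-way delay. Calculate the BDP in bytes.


Given: bandwidth = 1000 Mbps, delay = 5 ms
BDP in bits = 1000 * 10^6 * 5 / 1000
BDP in bits = 5000000
BDP in bytes = 5000000 / 8 = 625000

625000


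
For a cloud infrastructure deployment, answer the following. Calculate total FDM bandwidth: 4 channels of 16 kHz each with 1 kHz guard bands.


Given: 4 channels, 16 kHz each, guard = 1 kHz
Channel bandwidth = 4 * 16 = 64 kHz
Guard bands = 3 gaps * 1 kHz = 3 kHz
Total = 64 + 3 = 67 kHz

67


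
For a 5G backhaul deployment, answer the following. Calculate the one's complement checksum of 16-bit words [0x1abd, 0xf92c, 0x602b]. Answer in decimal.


Given words: [0x1abd, 0xf92c, 0x602b]
Step 1: Sum all words
Raw sum = 6845 + 63788 + 24619 = 95252
Step 2: Fold carry: (29716 + 1) = 29717
One's complement = ~29717 & 0xFFFF = 35818

35818


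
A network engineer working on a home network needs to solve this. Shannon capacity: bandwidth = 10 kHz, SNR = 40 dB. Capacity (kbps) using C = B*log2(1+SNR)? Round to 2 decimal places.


Given: B = 10 kHz, SNR = 40 dB
SNR linear = 10^(40/10) = 10000
1 + SNR = 10001
log2(10001) = 13.2878566418
C = 10 * 1000 * 13.2878566418 = 132878.5664 bps
C = 132.878566 kbps -> 132.88 kbps (2 dp)

132.88


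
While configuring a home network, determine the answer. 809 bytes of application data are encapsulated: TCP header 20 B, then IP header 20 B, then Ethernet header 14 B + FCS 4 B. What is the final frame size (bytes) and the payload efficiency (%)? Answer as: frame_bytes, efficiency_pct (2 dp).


TCP segment = 809 + 20 = 829 B
IP packet = 829 + 20 = 849 B
Ethernet frame = 849 + 14 + 4 = 867 B
Efficiency = app / frame = 809 / 867 = 0.933103 = 93.3103% -> 93.31% (2 dp)

867, 93.31


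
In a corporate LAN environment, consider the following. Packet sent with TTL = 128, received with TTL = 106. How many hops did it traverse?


Given: initial TTL = 128, received TTL = 106
Hops = initial TTL - received TTL
Hops = 128 - 106 = 22

22


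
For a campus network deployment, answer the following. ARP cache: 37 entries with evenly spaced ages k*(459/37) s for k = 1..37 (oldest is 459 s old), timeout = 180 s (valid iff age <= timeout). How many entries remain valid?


Ages are k * 459/37 s for k = 1..37 (spacing = 12.4054 s).
Entry k is valid iff k * 459/37 <= 180 iff k <= 37 * 180 / 459 = 14.5098
n_valid = floor(14.5098) = 14
(n_stale = 37 - 14 = 23)

14


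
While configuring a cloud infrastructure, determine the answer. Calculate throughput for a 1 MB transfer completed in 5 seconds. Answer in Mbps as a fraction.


Given: file = 1 MB, time = 5 s
File in Mb = 1 * 8 = 8 Mb
Throughput = 8 / 5 Mbps
Throughput = 8/5 Mbps

8/5


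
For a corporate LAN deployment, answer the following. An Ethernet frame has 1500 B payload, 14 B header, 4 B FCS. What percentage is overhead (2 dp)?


Given: payload = 1500 B, header = 14 B, trailer = 4 B
Overhead bytes = header + trailer = 14 + 4 = 18
Total frame = payload + overhead = 1500 + 18 = 1518
Overhead % = 18 / 1518 * 100 = 1.1858% -> 1.19% (2 dp)

1.19


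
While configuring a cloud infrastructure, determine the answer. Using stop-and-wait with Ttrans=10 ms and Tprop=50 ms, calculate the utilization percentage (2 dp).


Given: Ttrans = 10 ms, Tprop = 50 ms
RTT = 2 * Tprop = 2 * 50 = 100 ms
U = Ttrans / (Ttrans + RTT)
U = 10 / (10 + 100)
U = 10 / 110 = 0.090909
U% = 9.09%

9.09


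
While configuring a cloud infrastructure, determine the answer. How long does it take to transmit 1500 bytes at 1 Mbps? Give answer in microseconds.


Given: packet = 1500 bytes, bandwidth = 1 Mbps
Packet in bits = 1500 * 8 = 12000 bits
Bandwidth = 1 * 10^6 = 1000000 bps
Time = 12000 / 1000000 seconds
Time in us = 12000 * 10^6 / 1000000 = 12000

12000


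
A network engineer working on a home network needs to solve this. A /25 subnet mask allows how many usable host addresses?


Given: subnet mask /25
Host bits = 32 - 25 = 7
Total addresses = 2^7 = 128
Usable hosts = 128 - 2 (network + broadcast) = 126

126


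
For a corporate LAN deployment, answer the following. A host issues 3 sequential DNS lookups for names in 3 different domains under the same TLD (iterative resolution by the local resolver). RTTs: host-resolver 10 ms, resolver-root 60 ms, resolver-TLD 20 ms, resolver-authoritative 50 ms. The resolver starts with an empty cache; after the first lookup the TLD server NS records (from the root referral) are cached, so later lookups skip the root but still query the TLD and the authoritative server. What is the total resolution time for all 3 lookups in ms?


Lookup 1 (cold cache): local + root + TLD + auth = 10 + 60 + 20 + 50 = 140 ms
Lookups 2..3 (TLD NS cached -> skip root; new domain -> still ask TLD and auth): local + TLD + auth = 10 + 20 + 50 = 80 ms each
Remaining 2 lookups: 2 * 80 = 160 ms
Total = 140 + 160 = 300 ms

300
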